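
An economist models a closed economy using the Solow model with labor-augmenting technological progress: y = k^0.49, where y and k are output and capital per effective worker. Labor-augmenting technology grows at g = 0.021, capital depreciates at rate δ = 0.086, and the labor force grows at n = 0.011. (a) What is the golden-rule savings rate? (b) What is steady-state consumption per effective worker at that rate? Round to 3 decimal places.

Capital per effective worker breaks even when investment replaces (n + g + δ)·k; here n + g + δ = 0.118.
For Cobb-Douglas, s_gold equals capital's share: s_gold = 0.49.
Maximizing c = f(k) − (n+g+δ)·k gives f'(k) = n+g+δ, i.e. 0.49·k^(0.49−1) = 0.118, so k_gold = (0.49/0.118)^(1/0.51) ≈ 16.3072.
y_gold = 16.3072^0.49 ≈ 3.9271; c_gold = (1−0.49)·y_gold ≈ 2.0028.

(a) s_gold = 0.490; (b) c_gold ≈ 2.003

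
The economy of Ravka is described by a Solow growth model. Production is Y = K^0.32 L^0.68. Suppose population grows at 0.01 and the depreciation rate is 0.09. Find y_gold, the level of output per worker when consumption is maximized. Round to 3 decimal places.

n + δ = 0.01 + 0.09 = 0.1.
Maximizing c = f(k) − (n+δ)·k gives f'(k) = n+δ, i.e. 0.32·k^(0.32−1) = 0.1, so k_gold = (0.32/0.1)^(1/0.68) ≈ 5.5318.
Output: y_gold = k_gold^0.32 = 5.5318^0.32 ≈ 1.7287.

y_gold ≈ 1.729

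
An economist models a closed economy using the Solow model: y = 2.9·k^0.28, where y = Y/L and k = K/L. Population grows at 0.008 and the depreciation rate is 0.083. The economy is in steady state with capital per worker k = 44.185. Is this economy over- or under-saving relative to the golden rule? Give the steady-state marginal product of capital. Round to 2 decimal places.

Break-even investment rate: n + δ = 0.008 + 0.083 = 0.091.
MPK = 0.28·2.9·k^(0.28−1) = 0.28·2.9·44.185^(-0.72) ≈ 0.0531.
MPK < 0.091, so the economy is dynamically inefficient (over-saving).

over-saving; MPK ≈ 0.05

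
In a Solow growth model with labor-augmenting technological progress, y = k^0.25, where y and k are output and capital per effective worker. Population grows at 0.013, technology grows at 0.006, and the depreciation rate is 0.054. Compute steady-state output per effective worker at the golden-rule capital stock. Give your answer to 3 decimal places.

Break-even investment rate: n + g + δ = 0.013 + 0.006 + 0.054 = 0.073.
At the golden rule the marginal product of capital equals n+g+δ: 0.25·k^(0.25−1) = 0.073. Solving, k_gold = (0.25/0.073)^(1/0.75) ≈ 5.1621.
Output: y_gold = k_gold^0.25 = 5.1621^0.25 ≈ 1.5073.

y_gold ≈ 1.507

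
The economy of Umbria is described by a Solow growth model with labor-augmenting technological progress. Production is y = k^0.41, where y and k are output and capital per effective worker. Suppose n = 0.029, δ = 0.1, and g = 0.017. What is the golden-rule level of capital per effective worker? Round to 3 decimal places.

k_gold ≈ 5.755

Break-even investment rate: n + g + δ = 0.029 + 0.017 + 0.1 = 0.146.
At the golden rule the marginal product of capital equals n+g+δ: 0.41·k^(0.41−1) = 0.146. Solving, k_gold = (0.41/0.146)^(1/0.59) ≈ 5.7551.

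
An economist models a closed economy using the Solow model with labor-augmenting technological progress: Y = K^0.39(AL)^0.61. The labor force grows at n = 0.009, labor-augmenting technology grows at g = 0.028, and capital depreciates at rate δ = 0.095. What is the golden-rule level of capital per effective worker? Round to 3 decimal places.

k_gold ≈ 5.906

The effective depreciation rate is n + g + δ = 0.009 + 0.028 + 0.095 = 0.132.
At the golden rule the marginal product of capital equals n+g+δ: 0.39·k^(0.39−1) = 0.132. Solving, k_gold = (0.39/0.132)^(1/0.61) ≈ 5.9060.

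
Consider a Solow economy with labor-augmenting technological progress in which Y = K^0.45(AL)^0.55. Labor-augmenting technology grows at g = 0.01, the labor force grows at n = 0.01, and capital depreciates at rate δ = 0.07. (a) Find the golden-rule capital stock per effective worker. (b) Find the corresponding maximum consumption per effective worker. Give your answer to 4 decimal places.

(a) k_gold ≈ 18.6575; (b) c_gold ≈ 2.0523

Capital per effective worker breaks even when investment replaces (n + g + δ)·k; here n + g + δ = 0.09.
Maximizing c = f(k) − (n+g+δ)·k gives f'(k) = n+g+δ, i.e. 0.45·k^(0.45−1) = 0.09, so k_gold = (0.45/0.09)^(1/0.55) ≈ 18.6575.
y_gold = 18.6575^0.45 ≈ 3.7315; c_gold = y_gold − 0.09·k_gold ≈ 2.0523.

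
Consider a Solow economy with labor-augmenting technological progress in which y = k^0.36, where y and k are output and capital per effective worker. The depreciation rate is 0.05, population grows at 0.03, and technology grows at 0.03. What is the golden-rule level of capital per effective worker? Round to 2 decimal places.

k_gold ≈ 6.38

The effective depreciation rate is n + g + δ = 0.03 + 0.03 + 0.05 = 0.11.
Golden rule sets MPK = n+g+δ: 0.36·k^(0.36−1) = 0.11, so k_gold = (0.36/0.11)^(1/0.64) ≈ 6.3760.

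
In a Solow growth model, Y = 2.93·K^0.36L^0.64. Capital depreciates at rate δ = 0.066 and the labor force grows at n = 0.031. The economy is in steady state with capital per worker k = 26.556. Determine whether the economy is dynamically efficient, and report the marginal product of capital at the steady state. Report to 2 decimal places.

dynamically efficient; MPK ≈ 0.13

n + δ = 0.031 + 0.066 = 0.097.
MPK = 0.36·2.93·k^(0.36−1) = 0.36·2.93·26.556^(-0.64) ≈ 0.1293.
MPK > 0.097, so the economy is dynamically efficient (under-saving).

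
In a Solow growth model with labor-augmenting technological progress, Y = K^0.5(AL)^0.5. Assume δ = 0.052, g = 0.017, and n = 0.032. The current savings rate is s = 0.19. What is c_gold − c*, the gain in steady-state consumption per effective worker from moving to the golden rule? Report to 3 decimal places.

Capital per effective worker breaks even when investment replaces (n + g + δ)·k; here n + g + δ = 0.101.
Current steady state (s = 0.19): k* = (0.19/0.101)^(1/0.5) ≈ 3.5389, y* = 3.5389^0.5 ≈ 1.8812, c* = (1−0.19)·1.8812 ≈ 1.5238.
Setting f'(k) = n+g+δ gives 0.5·k^(0.5−1) = 0.101, hence k_gold = (0.5/0.101)^(1/0.5) ≈ 24.5074.
y_gold = 24.5074^0.5 ≈ 4.9505, c_gold = y_gold − 0.101·k_gold ≈ 2.4752.
Gain: Δc = 2.4752 − 1.5238 ≈ 0.9515.

Δc ≈ 0.951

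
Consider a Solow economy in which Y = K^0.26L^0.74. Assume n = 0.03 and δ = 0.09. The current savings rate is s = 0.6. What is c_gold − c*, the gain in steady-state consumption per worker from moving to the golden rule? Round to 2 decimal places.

Capital per worker breaks even when investment replaces (n + δ)·k; here n + δ = 0.12.
Current steady state (s = 0.6): k* = (0.6/0.12)^(1/0.74) ≈ 8.8014, y* = 8.8014^0.26 ≈ 1.7603, c* = (1−0.6)·1.7603 ≈ 0.7041.
Maximizing c = f(k) − (n+δ)·k gives f'(k) = n+δ, i.e. 0.26·k^(0.26−1) = 0.12, so k_gold = (0.26/0.12)^(1/0.74) ≈ 2.8430.
y_gold = 2.8430^0.26 ≈ 1.3121, c_gold = y_gold − 0.12·k_gold ≈ 0.9710.
Gain: Δc = 0.9710 − 0.7041 ≈ 0.2669.

Δc ≈ 0.27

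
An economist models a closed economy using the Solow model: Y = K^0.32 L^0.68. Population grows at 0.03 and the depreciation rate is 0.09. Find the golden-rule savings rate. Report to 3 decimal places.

s_gold = 0.320

n + δ = 0.03 + 0.09 = 0.12.
At the golden rule MPK = n+δ, and in any Cobb-Douglas steady state s = (n+δ)·k/y = MPK·k/y = capital's share 0.32.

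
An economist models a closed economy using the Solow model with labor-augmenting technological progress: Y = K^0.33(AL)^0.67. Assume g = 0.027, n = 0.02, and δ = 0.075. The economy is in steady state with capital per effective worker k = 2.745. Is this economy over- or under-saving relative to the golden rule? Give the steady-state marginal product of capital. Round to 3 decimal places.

under-saving; MPK ≈ 0.168

The effective depreciation rate is n + g + δ = 0.02 + 0.027 + 0.075 = 0.122.
MPK = 0.33·k^(0.33−1) = 0.33·2.745^(-0.67) ≈ 0.1678.
MPK > 0.122, so the economy is dynamically efficient (under-saving).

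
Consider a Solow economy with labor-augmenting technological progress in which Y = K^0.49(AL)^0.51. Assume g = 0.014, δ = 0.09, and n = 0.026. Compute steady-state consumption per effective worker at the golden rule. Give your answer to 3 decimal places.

The effective depreciation rate is n + g + δ = 0.026 + 0.014 + 0.09 = 0.13.
Maximizing c = f(k) − (n+g+δ)·k gives f'(k) = n+g+δ, i.e. 0.49·k^(0.49−1) = 0.13, so k_gold = (0.49/0.13)^(1/0.51) ≈ 13.4868.
y_gold = 13.4868^0.49 ≈ 3.5781.
c_gold = y_gold − (n+g+δ)·k_gold = 3.5781 − 0.13·13.4868 ≈ 1.8248.

c_gold ≈ 1.825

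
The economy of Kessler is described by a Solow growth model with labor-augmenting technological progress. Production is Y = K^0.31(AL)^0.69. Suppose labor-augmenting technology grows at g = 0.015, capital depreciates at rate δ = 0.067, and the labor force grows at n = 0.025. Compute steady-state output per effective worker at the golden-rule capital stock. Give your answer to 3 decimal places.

Break-even investment rate: n + g + δ = 0.025 + 0.015 + 0.067 = 0.107.
Golden rule sets MPK = n+g+δ: 0.31·k^(0.31−1) = 0.107, so k_gold = (0.31/0.107)^(1/0.69) ≈ 4.6723.
Output: y_gold = k_gold^0.31 = 4.6723^0.31 ≈ 1.6127.

y_gold ≈ 1.613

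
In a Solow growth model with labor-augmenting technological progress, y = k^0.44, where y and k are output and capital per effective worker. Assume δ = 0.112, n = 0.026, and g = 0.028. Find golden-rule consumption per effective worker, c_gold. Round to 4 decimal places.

c_gold ≈ 1.2045

Break-even investment rate: n + g + δ = 0.026 + 0.028 + 0.112 = 0.166.
At the golden rule the marginal product of capital equals n+g+δ: 0.44·k^(0.44−1) = 0.166. Solving, k_gold = (0.44/0.166)^(1/0.56) ≈ 5.7013.
y_gold = 5.7013^0.44 ≈ 2.1509.
c_gold = y_gold − (n+g+δ)·k_gold = 2.1509 − 0.166·5.7013 ≈ 1.2045.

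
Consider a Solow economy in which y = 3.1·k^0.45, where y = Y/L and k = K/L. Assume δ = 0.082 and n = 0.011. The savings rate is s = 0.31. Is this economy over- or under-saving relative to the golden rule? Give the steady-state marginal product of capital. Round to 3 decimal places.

Break-even investment rate: n + δ = 0.011 + 0.082 = 0.093.
Steady-state k*: s·A·k^0.45 = 0.093·k gives k* = (0.31·3.1/0.093)^(1/0.55) ≈ 69.8351.
MPK = 0.45·3.1·69.8351^(-0.55) ≈ 0.1350.
MPK > n+δ = 0.093, so the economy is dynamically efficient (under-saving).

under-saving; MPK ≈ 0.135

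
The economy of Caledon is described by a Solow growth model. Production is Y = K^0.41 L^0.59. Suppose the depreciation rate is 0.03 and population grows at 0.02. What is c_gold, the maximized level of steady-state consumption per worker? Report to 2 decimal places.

Break-even investment rate: n + δ = 0.02 + 0.03 = 0.05.
At the golden rule the marginal product of capital equals n+δ: 0.41·k^(0.41−1) = 0.05. Solving, k_gold = (0.41/0.05)^(1/0.59) ≈ 35.3865.
y_gold = 35.3865^0.41 ≈ 4.3154.
c_gold = y_gold − (n+δ)·k_gold = 4.3154 − 0.05·35.3865 ≈ 2.5461.

c_gold ≈ 2.55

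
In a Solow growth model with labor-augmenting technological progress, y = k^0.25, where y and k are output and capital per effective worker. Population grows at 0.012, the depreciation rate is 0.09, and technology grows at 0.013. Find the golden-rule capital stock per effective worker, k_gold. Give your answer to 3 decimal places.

Capital per effective worker breaks even when investment replaces (n + g + δ)·k; here n + g + δ = 0.115.
At the golden rule the marginal product of capital equals n+g+δ: 0.25·k^(0.25−1) = 0.115. Solving, k_gold = (0.25/0.115)^(1/0.75) ≈ 2.8162.

k_gold ≈ 2.816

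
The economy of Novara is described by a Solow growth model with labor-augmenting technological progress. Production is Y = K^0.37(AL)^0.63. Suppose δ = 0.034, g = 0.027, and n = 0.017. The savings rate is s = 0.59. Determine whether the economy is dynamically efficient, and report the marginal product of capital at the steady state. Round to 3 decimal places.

dynamically inefficient; MPK ≈ 0.049

n + g + δ = 0.017 + 0.027 + 0.034 = 0.078.
Steady-state k*: s·k^0.37 = 0.078·k gives k* = (0.59/0.078)^(1/0.63) ≈ 24.8229.
MPK = 0.37·24.8229^(-0.63) ≈ 0.0489.
MPK < n+g+δ = 0.078, so the economy is dynamically inefficient (over-saving).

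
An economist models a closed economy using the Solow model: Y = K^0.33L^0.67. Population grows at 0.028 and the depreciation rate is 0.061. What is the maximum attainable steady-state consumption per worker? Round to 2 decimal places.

The effective depreciation rate is n + δ = 0.028 + 0.061 = 0.089.
At the golden rule the marginal product of capital equals n+δ: 0.33·k^(0.33−1) = 0.089. Solving, k_gold = (0.33/0.089)^(1/0.67) ≈ 7.0703.
y_gold = 7.0703^0.33 ≈ 1.9068.
c_gold = y_gold − (n+δ)·k_gold = 1.9068 − 0.089·7.0703 ≈ 1.2776.

c_gold ≈ 1.28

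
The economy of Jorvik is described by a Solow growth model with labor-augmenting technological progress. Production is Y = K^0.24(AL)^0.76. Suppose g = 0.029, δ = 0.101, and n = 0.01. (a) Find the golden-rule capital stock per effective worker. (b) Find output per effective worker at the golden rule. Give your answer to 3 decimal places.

(a) k_gold ≈ 2.032; (b) y_gold ≈ 1.186

Break-even investment rate: n + g + δ = 0.01 + 0.029 + 0.101 = 0.14.
At the golden rule the marginal product of capital equals n+g+δ: 0.24·k^(0.24−1) = 0.14. Solving, k_gold = (0.24/0.14)^(1/0.76) ≈ 2.0324.
y_gold = 2.0324^0.24 ≈ 1.1856.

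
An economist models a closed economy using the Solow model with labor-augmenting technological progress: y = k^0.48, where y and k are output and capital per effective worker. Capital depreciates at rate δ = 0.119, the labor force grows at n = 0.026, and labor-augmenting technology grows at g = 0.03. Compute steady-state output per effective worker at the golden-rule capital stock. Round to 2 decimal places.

Break-even investment rate: n + g + δ = 0.026 + 0.03 + 0.119 = 0.175.
Golden rule sets MPK = n+g+δ: 0.48·k^(0.48−1) = 0.175, so k_gold = (0.48/0.175)^(1/0.52) ≈ 6.9614.
Output: y_gold = k_gold^0.48 = 6.9614^0.48 ≈ 2.5380.

y_gold ≈ 2.54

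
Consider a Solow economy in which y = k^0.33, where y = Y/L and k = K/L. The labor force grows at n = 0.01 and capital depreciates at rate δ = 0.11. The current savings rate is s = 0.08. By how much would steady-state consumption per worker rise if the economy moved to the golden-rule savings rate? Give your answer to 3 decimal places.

Δc ≈ 0.349

Break-even investment rate: n + δ = 0.01 + 0.11 = 0.12.
Current steady state (s = 0.08): k* = (0.08/0.12)^(1/0.67) ≈ 0.5460, y* = 0.5460^0.33 ≈ 0.8190, c* = (1−0.08)·0.8190 ≈ 0.7535.
Maximizing c = f(k) − (n+δ)·k gives f'(k) = n+δ, i.e. 0.33·k^(0.33−1) = 0.12, so k_gold = (0.33/0.12)^(1/0.67) ≈ 4.5261.
y_gold = 4.5261^0.33 ≈ 1.6458, c_gold = y_gold − 0.12·k_gold ≈ 1.1027.
Gain: Δc = 1.1027 − 0.7535 ≈ 0.3493.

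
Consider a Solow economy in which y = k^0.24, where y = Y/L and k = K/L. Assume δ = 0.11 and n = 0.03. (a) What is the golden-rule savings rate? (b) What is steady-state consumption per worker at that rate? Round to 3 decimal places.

Break-even investment rate: n + δ = 0.03 + 0.11 = 0.14.
For Cobb-Douglas, s_gold equals capital's share: s_gold = 0.24.
Setting f'(k) = n+δ gives 0.24·k^(0.24−1) = 0.14, hence k_gold = (0.24/0.14)^(1/0.76) ≈ 2.0324.
y_gold = 2.0324^0.24 ≈ 1.1856; c_gold = (1−0.24)·y_gold ≈ 0.9010.

(a) s_gold = 0.240; (b) c_gold ≈ 0.901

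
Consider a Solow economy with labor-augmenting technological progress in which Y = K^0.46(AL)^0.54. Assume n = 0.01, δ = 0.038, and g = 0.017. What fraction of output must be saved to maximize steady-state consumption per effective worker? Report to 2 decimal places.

Capital per effective worker breaks even when investment replaces (n + g + δ)·k; here n + g + δ = 0.065.
At the golden rule MPK = n+g+δ, and in any Cobb-Douglas steady state s = (n+g+δ)·k/y = MPK·k/y = capital's share 0.46.

s_gold = 0.46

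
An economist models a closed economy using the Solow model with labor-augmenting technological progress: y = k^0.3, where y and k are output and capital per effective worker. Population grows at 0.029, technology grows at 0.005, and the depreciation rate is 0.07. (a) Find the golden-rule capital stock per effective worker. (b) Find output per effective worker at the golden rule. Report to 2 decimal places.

The effective depreciation rate is n + g + δ = 0.029 + 0.005 + 0.07 = 0.104.
At the golden rule the marginal product of capital equals n+g+δ: 0.3·k^(0.3−1) = 0.104. Solving, k_gold = (0.3/0.104)^(1/0.7) ≈ 4.5422.
y_gold = 4.5422^0.3 ≈ 1.5746.

(a) k_gold ≈ 4.54; (b) y_gold ≈ 1.57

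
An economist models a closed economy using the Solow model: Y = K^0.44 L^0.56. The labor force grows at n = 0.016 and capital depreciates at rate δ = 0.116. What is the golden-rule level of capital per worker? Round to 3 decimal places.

Break-even investment rate: n + δ = 0.016 + 0.116 = 0.132.
Maximizing c = f(k) − (n+δ)·k gives f'(k) = n+δ, i.e. 0.44·k^(0.44−1) = 0.132, so k_gold = (0.44/0.132)^(1/0.56) ≈ 8.5844.

k_gold ≈ 8.584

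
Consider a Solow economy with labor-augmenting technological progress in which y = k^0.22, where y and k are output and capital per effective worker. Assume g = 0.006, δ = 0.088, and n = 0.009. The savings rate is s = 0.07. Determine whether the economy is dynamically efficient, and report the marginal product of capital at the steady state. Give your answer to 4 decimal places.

dynamically efficient; MPK ≈ 0.3237

Capital per effective worker breaks even when investment replaces (n + g + δ)·k; here n + g + δ = 0.103.
Steady-state k*: s·k^0.22 = 0.103·k gives k* = (0.07/0.103)^(1/0.78) ≈ 0.6095.
MPK = 0.22·0.6095^(-0.78) ≈ 0.3237.
MPK > n+g+δ = 0.103, so the economy is dynamically efficient (under-saving).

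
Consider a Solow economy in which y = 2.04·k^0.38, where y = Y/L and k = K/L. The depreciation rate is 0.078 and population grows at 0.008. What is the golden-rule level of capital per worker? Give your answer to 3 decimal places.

k_gold ≈ 34.689

n + δ = 0.008 + 0.078 = 0.086.
At the golden rule the marginal product of capital equals n+δ: 0.38·2.04·k^(0.38−1) = 0.086. Solving, k_gold = (0.38·2.04/0.086)^(1/0.62) ≈ 34.6885.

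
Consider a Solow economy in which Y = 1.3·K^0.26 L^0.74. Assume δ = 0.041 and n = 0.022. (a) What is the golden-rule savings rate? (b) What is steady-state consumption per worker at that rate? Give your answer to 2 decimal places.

n + δ = 0.022 + 0.041 = 0.063.
For Cobb-Douglas, s_gold equals capital's share: s_gold = 0.26.
Maximizing c = f(k) − (n+δ)·k gives f'(k) = n+δ, i.e. 0.26·1.3·k^(0.26−1) = 0.063, so k_gold = (0.26·1.3/0.063)^(1/0.74) ≈ 9.6809.
y_gold = 1.3·9.6809^0.26 ≈ 2.3457; c_gold = (1−0.26)·y_gold ≈ 1.7359.

(a) s_gold = 0.26; (b) c_gold ≈ 1.74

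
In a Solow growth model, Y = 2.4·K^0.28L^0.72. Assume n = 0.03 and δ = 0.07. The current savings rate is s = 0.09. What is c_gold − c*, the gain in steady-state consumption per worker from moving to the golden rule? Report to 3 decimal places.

Capital per worker breaks even when investment replaces (n + δ)·k; here n + δ = 0.1.
Current steady state (s = 0.09): k* = (0.09·2.4/0.1)^(1/0.72) ≈ 2.9142, y* = 2.4·2.9142^0.28 ≈ 3.2380, c* = (1−0.09)·3.2380 ≈ 2.9466.
At the golden rule the marginal product of capital equals n+δ: 0.28·2.4·k^(0.28−1) = 0.1. Solving, k_gold = (0.28·2.4/0.1)^(1/0.72) ≈ 14.0969.
y_gold = 2.4·14.0969^0.28 ≈ 5.0346, c_gold = y_gold − 0.1·k_gold ≈ 3.6249.
Gain: Δc = 3.6249 − 2.9466 ≈ 0.6783.

Δc ≈ 0.678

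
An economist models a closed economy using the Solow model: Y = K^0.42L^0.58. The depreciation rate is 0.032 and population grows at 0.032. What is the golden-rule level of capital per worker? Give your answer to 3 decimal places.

k_gold ≈ 25.630

Break-even investment rate: n + δ = 0.032 + 0.032 = 0.064.
Maximizing c = f(k) − (n+δ)·k gives f'(k) = n+δ, i.e. 0.42·k^(0.42−1) = 0.064, so k_gold = (0.42/0.064)^(1/0.58) ≈ 25.6295.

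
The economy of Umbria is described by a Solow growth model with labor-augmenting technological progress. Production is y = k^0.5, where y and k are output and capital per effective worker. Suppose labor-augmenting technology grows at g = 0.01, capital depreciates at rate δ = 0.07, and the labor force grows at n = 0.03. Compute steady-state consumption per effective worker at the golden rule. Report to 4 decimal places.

c_gold ≈ 2.2727

The effective depreciation rate is n + g + δ = 0.03 + 0.01 + 0.07 = 0.11.
Setting f'(k) = n+g+δ gives 0.5·k^(0.5−1) = 0.11, hence k_gold = (0.5/0.11)^(1/0.5) ≈ 20.6612.
y_gold = 20.6612^0.5 ≈ 4.5455.
c_gold = y_gold − (n+g+δ)·k_gold = 4.5455 − 0.11·20.6612 ≈ 2.2727.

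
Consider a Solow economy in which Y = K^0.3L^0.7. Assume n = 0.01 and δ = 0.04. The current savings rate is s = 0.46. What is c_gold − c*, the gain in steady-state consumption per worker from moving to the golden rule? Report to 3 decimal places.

Δc ≈ 0.111

Break-even investment rate: n + δ = 0.01 + 0.04 = 0.05.
Current steady state (s = 0.46): k* = (0.46/0.05)^(1/0.7) ≈ 23.8144, y* = 23.8144^0.3 ≈ 2.5885, c* = (1−0.46)·2.5885 ≈ 1.3978.
Maximizing c = f(k) − (n+δ)·k gives f'(k) = n+δ, i.e. 0.3·k^(0.3−1) = 0.05, so k_gold = (0.3/0.05)^(1/0.7) ≈ 12.9314.
y_gold = 12.9314^0.3 ≈ 2.1552, c_gold = y_gold − 0.05·k_gold ≈ 1.5087.
Gain: Δc = 1.5087 − 1.3978 ≈ 0.1109.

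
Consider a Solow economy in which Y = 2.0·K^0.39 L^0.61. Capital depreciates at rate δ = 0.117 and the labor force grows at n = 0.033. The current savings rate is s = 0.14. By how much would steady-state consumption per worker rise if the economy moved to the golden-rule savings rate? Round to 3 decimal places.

Δc ≈ 0.937

Break-even investment rate: n + δ = 0.033 + 0.117 = 0.15.
Current steady state (s = 0.14): k* = (0.14·2.0/0.15)^(1/0.61) ≈ 2.7821, y* = 2.0·2.7821^0.39 ≈ 2.9808, c* = (1−0.14)·2.9808 ≈ 2.5635.
Golden rule sets MPK = n+δ: 0.39·2.0·k^(0.39−1) = 0.15, so k_gold = (0.39·2.0/0.15)^(1/0.61) ≈ 14.9202.
y_gold = 2.0·14.9202^0.39 ≈ 5.7386, c_gold = y_gold − 0.15·k_gold ≈ 3.5005.
Gain: Δc = 3.5005 − 2.5635 ≈ 0.9370.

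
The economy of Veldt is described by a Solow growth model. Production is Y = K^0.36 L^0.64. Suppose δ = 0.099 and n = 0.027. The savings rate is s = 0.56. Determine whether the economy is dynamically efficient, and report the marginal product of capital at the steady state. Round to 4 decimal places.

dynamically inefficient; MPK ≈ 0.0810

Capital per worker breaks even when investment replaces (n + δ)·k; here n + δ = 0.126.
Steady-state k*: s·k^0.36 = 0.126·k gives k* = (0.56/0.126)^(1/0.64) ≈ 10.2852.
MPK = 0.36·10.2852^(-0.64) ≈ 0.0810.
MPK < n+δ = 0.126, so the economy is dynamically inefficient (over-saving).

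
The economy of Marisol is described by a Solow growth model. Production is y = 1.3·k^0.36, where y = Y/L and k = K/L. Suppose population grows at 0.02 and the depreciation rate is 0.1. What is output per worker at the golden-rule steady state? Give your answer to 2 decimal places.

y_gold ≈ 2.80

The effective depreciation rate is n + δ = 0.02 + 0.1 = 0.12.
Maximizing c = f(k) − (n+δ)·k gives f'(k) = n+δ, i.e. 0.36·1.3·k^(0.36−1) = 0.12, so k_gold = (0.36·1.3/0.12)^(1/0.64) ≈ 8.3857.
Output: y_gold = 1.3·k_gold^0.36 = 1.3·8.3857^0.36 ≈ 2.7952.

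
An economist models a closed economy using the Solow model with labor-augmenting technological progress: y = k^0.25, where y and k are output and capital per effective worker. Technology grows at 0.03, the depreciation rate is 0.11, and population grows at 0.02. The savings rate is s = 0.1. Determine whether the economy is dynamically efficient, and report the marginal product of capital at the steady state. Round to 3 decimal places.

dynamically efficient; MPK ≈ 0.400

n + g + δ = 0.02 + 0.03 + 0.11 = 0.16.
Steady-state k*: s·k^0.25 = 0.16·k gives k* = (0.1/0.16)^(1/0.75) ≈ 0.5344.
MPK = 0.25·0.5344^(-0.75) ≈ 0.4000.
MPK > n+g+δ = 0.16, so the economy is dynamically efficient (under-saving).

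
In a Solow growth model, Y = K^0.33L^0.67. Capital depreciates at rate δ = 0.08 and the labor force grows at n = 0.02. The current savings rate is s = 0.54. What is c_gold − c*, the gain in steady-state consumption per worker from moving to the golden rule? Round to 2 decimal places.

Δc ≈ 0.15

Break-even investment rate: n + δ = 0.02 + 0.08 = 0.1.
Current steady state (s = 0.54): k* = (0.54/0.1)^(1/0.67) ≈ 12.3915, y* = 12.3915^0.33 ≈ 2.2947, c* = (1−0.54)·2.2947 ≈ 1.0556.
At the golden rule the marginal product of capital equals n+δ: 0.33·k^(0.33−1) = 0.1. Solving, k_gold = (0.33/0.1)^(1/0.67) ≈ 5.9416.
y_gold = 5.9416^0.33 ≈ 1.8005, c_gold = y_gold − 0.1·k_gold ≈ 1.2063.
Gain: Δc = 1.2063 − 1.0556 ≈ 0.1507.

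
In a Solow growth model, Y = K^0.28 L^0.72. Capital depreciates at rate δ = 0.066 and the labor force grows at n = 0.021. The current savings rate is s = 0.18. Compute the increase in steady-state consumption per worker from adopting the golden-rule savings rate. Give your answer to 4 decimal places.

The effective depreciation rate is n + δ = 0.021 + 0.066 = 0.087.
Current steady state (s = 0.18): k* = (0.18/0.087)^(1/0.72) ≈ 2.7450, y* = 2.7450^0.28 ≈ 1.3268, c* = (1−0.18)·1.3268 ≈ 1.0879.
Maximizing c = f(k) − (n+δ)·k gives f'(k) = n+δ, i.e. 0.28·k^(0.28−1) = 0.087, so k_gold = (0.28/0.087)^(1/0.72) ≈ 5.0705.
y_gold = 5.0705^0.28 ≈ 1.5755, c_gold = y_gold − 0.087·k_gold ≈ 1.1344.
Gain: Δc = 1.1344 − 1.0879 ≈ 0.0464.

Δc ≈ 0.0464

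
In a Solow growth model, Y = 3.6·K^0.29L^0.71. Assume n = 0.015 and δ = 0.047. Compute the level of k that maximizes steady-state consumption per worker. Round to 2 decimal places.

k_gold ≈ 53.36

The effective depreciation rate is n + δ = 0.015 + 0.047 = 0.062.
Golden rule sets MPK = n+δ: 0.29·3.6·k^(0.29−1) = 0.062, so k_gold = (0.29·3.6/0.062)^(1/0.71) ≈ 53.3575.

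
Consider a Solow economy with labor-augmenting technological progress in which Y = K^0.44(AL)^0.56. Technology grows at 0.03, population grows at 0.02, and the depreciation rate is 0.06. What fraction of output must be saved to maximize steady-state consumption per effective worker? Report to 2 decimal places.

s_gold = 0.44

Break-even investment rate: n + g + δ = 0.02 + 0.03 + 0.06 = 0.11.
At the golden rule MPK = n+g+δ, and in any Cobb-Douglas steady state s = (n+g+δ)·k/y = MPK·k/y = capital's share 0.44.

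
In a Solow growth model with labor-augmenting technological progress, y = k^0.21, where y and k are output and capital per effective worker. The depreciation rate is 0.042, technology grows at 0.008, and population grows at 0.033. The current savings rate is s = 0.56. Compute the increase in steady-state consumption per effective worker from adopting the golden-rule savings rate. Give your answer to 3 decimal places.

Δc ≈ 0.280

Break-even investment rate: n + g + δ = 0.033 + 0.008 + 0.042 = 0.083.
Current steady state (s = 0.56): k* = (0.56/0.083)^(1/0.79) ≈ 11.2074, y* = 11.2074^0.21 ≈ 1.6611, c* = (1−0.56)·1.6611 ≈ 0.7309.
Setting f'(k) = n+g+δ gives 0.21·k^(0.21−1) = 0.083, hence k_gold = (0.21/0.083)^(1/0.79) ≈ 3.2382.
y_gold = 3.2382^0.21 ≈ 1.2799, c_gold = y_gold − 0.083·k_gold ≈ 1.0111.
Gain: Δc = 1.0111 − 0.7309 ≈ 0.2802.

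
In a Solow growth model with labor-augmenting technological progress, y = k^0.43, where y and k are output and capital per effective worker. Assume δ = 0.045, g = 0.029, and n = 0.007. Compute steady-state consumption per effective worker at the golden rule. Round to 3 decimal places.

Capital per effective worker breaks even when investment replaces (n + g + δ)·k; here n + g + δ = 0.081.
Golden rule sets MPK = n+g+δ: 0.43·k^(0.43−1) = 0.081, so k_gold = (0.43/0.081)^(1/0.57) ≈ 18.7025.
y_gold = 18.7025^0.43 ≈ 3.5230.
c_gold = y_gold − (n+g+δ)·k_gold = 3.5230 − 0.081·18.7025 ≈ 2.0081.

c_gold ≈ 2.008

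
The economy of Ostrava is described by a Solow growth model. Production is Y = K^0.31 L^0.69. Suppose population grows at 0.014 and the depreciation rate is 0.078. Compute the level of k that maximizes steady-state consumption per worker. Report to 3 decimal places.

Break-even investment rate: n + δ = 0.014 + 0.078 = 0.092.
At the golden rule the marginal product of capital equals n+δ: 0.31·k^(0.31−1) = 0.092. Solving, k_gold = (0.31/0.092)^(1/0.69) ≈ 5.8157.

k_gold ≈ 5.816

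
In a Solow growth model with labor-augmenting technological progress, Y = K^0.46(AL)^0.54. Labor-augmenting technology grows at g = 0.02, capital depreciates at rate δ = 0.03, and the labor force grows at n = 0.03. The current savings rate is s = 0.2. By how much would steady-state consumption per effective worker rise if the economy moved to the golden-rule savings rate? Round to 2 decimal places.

n + g + δ = 0.03 + 0.02 + 0.03 = 0.08.
Current steady state (s = 0.2): k* = (0.2/0.08)^(1/0.54) ≈ 5.4566, y* = 5.4566^0.46 ≈ 2.1827, c* = (1−0.2)·2.1827 ≈ 1.7461.
Golden rule sets MPK = n+g+δ: 0.46·k^(0.46−1) = 0.08, so k_gold = (0.46/0.08)^(1/0.54) ≈ 25.5148.
y_gold = 25.5148^0.46 ≈ 4.4374, c_gold = y_gold − 0.08·k_gold ≈ 2.3962.
Gain: Δc = 2.3962 − 1.7461 ≈ 0.6500.

Δc ≈ 0.65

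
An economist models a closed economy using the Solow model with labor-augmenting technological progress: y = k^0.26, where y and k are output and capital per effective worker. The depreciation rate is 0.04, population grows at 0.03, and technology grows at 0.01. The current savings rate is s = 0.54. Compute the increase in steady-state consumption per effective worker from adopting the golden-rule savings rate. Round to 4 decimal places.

Break-even investment rate: n + g + δ = 0.03 + 0.01 + 0.04 = 0.08.
Current steady state (s = 0.54): k* = (0.54/0.08)^(1/0.74) ≈ 13.2032, y* = 13.2032^0.26 ≈ 1.9560, c* = (1−0.54)·1.9560 ≈ 0.8998.
Golden rule sets MPK = n+g+δ: 0.26·k^(0.26−1) = 0.08, so k_gold = (0.26/0.08)^(1/0.74) ≈ 4.9174.
y_gold = 4.9174^0.26 ≈ 1.5130, c_gold = y_gold − 0.08·k_gold ≈ 1.1197.
Gain: Δc = 1.1197 − 0.8998 ≈ 0.2199.

Δc ≈ 0.2199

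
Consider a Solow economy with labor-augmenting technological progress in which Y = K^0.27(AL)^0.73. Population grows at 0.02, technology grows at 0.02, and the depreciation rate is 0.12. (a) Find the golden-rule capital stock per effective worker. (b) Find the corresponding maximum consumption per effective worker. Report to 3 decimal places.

The effective depreciation rate is n + g + δ = 0.02 + 0.02 + 0.12 = 0.16.
Maximizing c = f(k) − (n+g+δ)·k gives f'(k) = n+g+δ, i.e. 0.27·k^(0.27−1) = 0.16, so k_gold = (0.27/0.16)^(1/0.73) ≈ 2.0478.
y_gold = 2.0478^0.27 ≈ 1.2135; c_gold = y_gold − 0.16·k_gold ≈ 0.8859.

(a) k_gold ≈ 2.048; (b) c_gold ≈ 0.886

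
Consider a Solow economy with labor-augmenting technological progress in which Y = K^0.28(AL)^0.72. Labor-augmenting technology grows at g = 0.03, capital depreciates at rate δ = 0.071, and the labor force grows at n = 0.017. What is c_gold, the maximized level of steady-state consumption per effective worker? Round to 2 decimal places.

c_gold ≈ 1.01

Capital per effective worker breaks even when investment replaces (n + g + δ)·k; here n + g + δ = 0.118.
Golden rule sets MPK = n+g+δ: 0.28·k^(0.28−1) = 0.118, so k_gold = (0.28/0.118)^(1/0.72) ≈ 3.3206.
y_gold = 3.3206^0.28 ≈ 1.3994.
c_gold = y_gold − (n+g+δ)·k_gold = 1.3994 − 0.118·3.3206 ≈ 1.0076.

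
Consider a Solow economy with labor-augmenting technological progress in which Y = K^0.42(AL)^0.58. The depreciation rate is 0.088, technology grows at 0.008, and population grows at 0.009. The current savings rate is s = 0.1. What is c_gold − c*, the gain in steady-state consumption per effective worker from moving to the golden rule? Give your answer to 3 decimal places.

Δc ≈ 0.714

The effective depreciation rate is n + g + δ = 0.009 + 0.008 + 0.088 = 0.105.
Current steady state (s = 0.1): k* = (0.1/0.105)^(1/0.58) ≈ 0.9193, y* = 0.9193^0.42 ≈ 0.9653, c* = (1−0.1)·0.9653 ≈ 0.8688.
Golden rule sets MPK = n+g+δ: 0.42·k^(0.42−1) = 0.105, so k_gold = (0.42/0.105)^(1/0.58) ≈ 10.9153.
y_gold = 10.9153^0.42 ≈ 2.7288, c_gold = y_gold − 0.105·k_gold ≈ 1.5827.
Gain: Δc = 1.5827 − 0.8688 ≈ 0.7140.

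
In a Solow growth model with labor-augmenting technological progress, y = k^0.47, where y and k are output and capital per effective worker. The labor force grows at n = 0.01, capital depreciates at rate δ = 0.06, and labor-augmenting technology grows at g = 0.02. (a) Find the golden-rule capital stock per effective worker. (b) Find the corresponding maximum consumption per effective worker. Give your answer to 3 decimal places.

n + g + δ = 0.01 + 0.02 + 0.06 = 0.09.
At the golden rule the marginal product of capital equals n+g+δ: 0.47·k^(0.47−1) = 0.09. Solving, k_gold = (0.47/0.09)^(1/0.53) ≈ 22.6175.
y_gold = 22.6175^0.47 ≈ 4.3310; c_gold = y_gold − 0.09·k_gold ≈ 2.2954.

(a) k_gold ≈ 22.617; (b) c_gold ≈ 2.295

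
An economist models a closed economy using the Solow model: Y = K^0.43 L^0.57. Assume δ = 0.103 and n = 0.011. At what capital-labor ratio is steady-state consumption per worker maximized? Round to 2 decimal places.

Capital per worker breaks even when investment replaces (n + δ)·k; here n + δ = 0.114.
At the golden rule the marginal product of capital equals n+δ: 0.43·k^(0.43−1) = 0.114. Solving, k_gold = (0.43/0.114)^(1/0.57) ≈ 10.2687.

k_gold ≈ 10.27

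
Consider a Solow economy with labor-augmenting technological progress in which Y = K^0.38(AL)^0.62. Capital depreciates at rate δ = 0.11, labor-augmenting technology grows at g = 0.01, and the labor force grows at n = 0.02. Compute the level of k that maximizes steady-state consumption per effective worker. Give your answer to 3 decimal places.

Break-even investment rate: n + g + δ = 0.02 + 0.01 + 0.11 = 0.14.
At the golden rule the marginal product of capital equals n+g+δ: 0.38·k^(0.38−1) = 0.14. Solving, k_gold = (0.38/0.14)^(1/0.62) ≈ 5.0055.

k_gold ≈ 5.005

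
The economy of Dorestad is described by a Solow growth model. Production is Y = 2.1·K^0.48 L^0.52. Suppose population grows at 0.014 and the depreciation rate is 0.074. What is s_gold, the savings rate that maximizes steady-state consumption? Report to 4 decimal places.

s_gold = 0.4800

Break-even investment rate: n + δ = 0.014 + 0.074 = 0.088.
At the golden rule MPK = n+δ, and in any Cobb-Douglas steady state s = (n+δ)·k/y = MPK·k/y = capital's share 0.48.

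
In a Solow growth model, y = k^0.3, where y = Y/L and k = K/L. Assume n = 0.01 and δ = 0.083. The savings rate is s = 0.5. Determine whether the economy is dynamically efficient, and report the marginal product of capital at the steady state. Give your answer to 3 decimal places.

dynamically inefficient; MPK ≈ 0.056

n + δ = 0.01 + 0.083 = 0.093.
Steady-state k*: s·k^0.3 = 0.093·k gives k* = (0.5/0.093)^(1/0.7) ≈ 11.0549.
MPK = 0.3·11.0549^(-0.7) ≈ 0.0558.
MPK < n+δ = 0.093, so the economy is dynamically inefficient (over-saving).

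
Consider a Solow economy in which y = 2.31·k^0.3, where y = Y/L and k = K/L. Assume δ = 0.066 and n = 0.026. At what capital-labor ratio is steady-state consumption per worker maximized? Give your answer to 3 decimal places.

Break-even investment rate: n + δ = 0.026 + 0.066 = 0.092.
Golden rule sets MPK = n+δ: 0.3·2.31·k^(0.3−1) = 0.092, so k_gold = (0.3·2.31/0.092)^(1/0.7) ≈ 17.8970.

k_gold ≈ 17.897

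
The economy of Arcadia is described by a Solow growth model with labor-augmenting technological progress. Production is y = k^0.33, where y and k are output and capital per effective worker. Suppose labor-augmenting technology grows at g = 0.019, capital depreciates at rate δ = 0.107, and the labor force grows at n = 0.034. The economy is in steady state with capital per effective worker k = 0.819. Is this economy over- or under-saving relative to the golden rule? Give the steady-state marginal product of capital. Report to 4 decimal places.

under-saving; MPK ≈ 0.3772

n + g + δ = 0.034 + 0.019 + 0.107 = 0.16.
MPK = 0.33·k^(0.33−1) = 0.33·0.819^(-0.67) ≈ 0.3772.
MPK > 0.16, so the economy is dynamically efficient (under-saving).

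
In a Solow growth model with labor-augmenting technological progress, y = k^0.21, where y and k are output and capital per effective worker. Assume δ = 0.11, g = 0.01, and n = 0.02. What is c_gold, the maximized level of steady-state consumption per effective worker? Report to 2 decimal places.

Break-even investment rate: n + g + δ = 0.02 + 0.01 + 0.11 = 0.14.
Setting f'(k) = n+g+δ gives 0.21·k^(0.21−1) = 0.14, hence k_gold = (0.21/0.14)^(1/0.79) ≈ 1.6707.
y_gold = 1.6707^0.21 ≈ 1.1138.
c_gold = y_gold − (n+g+δ)·k_gold = 1.1138 − 0.14·1.6707 ≈ 0.8799.

c_gold ≈ 0.88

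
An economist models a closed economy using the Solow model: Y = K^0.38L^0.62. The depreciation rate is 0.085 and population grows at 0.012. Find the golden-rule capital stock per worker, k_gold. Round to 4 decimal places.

k_gold ≈ 9.0463

n + δ = 0.012 + 0.085 = 0.097.
Golden rule sets MPK = n+δ: 0.38·k^(0.38−1) = 0.097, so k_gold = (0.38/0.097)^(1/0.62) ≈ 9.0463.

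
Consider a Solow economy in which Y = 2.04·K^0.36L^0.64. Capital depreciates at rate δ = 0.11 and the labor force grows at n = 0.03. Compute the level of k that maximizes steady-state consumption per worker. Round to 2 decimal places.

The effective depreciation rate is n + δ = 0.03 + 0.11 = 0.14.
Maximizing c = f(k) − (n+δ)·k gives f'(k) = n+δ, i.e. 0.36·2.04·k^(0.36−1) = 0.14, so k_gold = (0.36·2.04/0.14)^(1/0.64) ≈ 13.3258.

k_gold ≈ 13.33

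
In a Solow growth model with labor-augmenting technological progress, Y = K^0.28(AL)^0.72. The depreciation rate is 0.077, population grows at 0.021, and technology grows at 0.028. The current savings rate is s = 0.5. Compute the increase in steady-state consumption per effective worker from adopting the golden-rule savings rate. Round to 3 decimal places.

Δc ≈ 0.128

Break-even investment rate: n + g + δ = 0.021 + 0.028 + 0.077 = 0.126.
Current steady state (s = 0.5): k* = (0.5/0.126)^(1/0.72) ≈ 6.7825, y* = 6.7825^0.28 ≈ 1.7092, c* = (1−0.5)·1.7092 ≈ 0.8546.
At the golden rule the marginal product of capital equals n+g+δ: 0.28·k^(0.28−1) = 0.126. Solving, k_gold = (0.28/0.126)^(1/0.72) ≈ 3.0314.
y_gold = 3.0314^0.28 ≈ 1.3641, c_gold = y_gold − 0.126·k_gold ≈ 0.9822.
Gain: Δc = 0.9822 − 0.8546 ≈ 0.1276.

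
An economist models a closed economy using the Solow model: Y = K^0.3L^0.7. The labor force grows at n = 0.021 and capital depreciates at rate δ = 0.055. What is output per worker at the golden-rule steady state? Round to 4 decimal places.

Break-even investment rate: n + δ = 0.021 + 0.055 = 0.076.
Golden rule sets MPK = n+δ: 0.3·k^(0.3−1) = 0.076, so k_gold = (0.3/0.076)^(1/0.7) ≈ 7.1100.
Output: y_gold = k_gold^0.3 = 7.1100^0.3 ≈ 1.8012.

y_gold ≈ 1.8012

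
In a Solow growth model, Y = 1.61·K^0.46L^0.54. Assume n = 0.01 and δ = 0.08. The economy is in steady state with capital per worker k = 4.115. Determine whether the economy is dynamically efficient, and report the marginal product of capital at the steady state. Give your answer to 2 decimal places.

dynamically efficient; MPK ≈ 0.35

n + δ = 0.01 + 0.08 = 0.09.
MPK = 0.46·1.61·k^(0.46−1) = 0.46·1.61·4.115^(-0.54) ≈ 0.3450.
MPK > 0.09, so the economy is dynamically efficient (under-saving).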